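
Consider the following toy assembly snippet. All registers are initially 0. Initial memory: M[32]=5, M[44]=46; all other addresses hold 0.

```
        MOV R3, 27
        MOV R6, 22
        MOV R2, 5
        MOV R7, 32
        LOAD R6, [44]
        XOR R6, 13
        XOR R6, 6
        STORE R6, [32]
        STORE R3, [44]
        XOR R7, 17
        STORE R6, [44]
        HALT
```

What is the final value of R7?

R3=27
R6=22
R2=5
R7=32
R6=M[44]=46
R6=46^13=35
R6=35^6=37
STORE R6, [32] → M[32]=37
STORE R3, [44] → M[44]=27
R7=32^17=49
STORE R6, [44] → M[44]=37
halt.

49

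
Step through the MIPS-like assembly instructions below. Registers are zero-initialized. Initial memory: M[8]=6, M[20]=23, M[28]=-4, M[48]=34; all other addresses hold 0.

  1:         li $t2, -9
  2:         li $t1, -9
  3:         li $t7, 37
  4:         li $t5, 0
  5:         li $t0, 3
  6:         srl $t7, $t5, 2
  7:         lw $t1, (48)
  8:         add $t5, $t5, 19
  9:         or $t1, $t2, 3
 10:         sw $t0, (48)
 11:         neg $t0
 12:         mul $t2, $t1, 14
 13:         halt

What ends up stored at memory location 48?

li $t2, -9 → $t2=-9
li $t1, -9 → $t1=-9
li $t7, 37 → $t7=37
li $t5, 0 → $t5=0
li $t0, 3 → $t0=3
srl $t7, $t5, 2 → $t7=0>>2=0
lw $t1, (48) → $t1=M[48]=34
add $t5, $t5, 19 → $t5=0+19=19
or $t1, $t2, 3 → $t1=(-9)|3=-9
sw $t0, (48) → M[48]=3
neg $t0 → $t0=-(3)=-3
mul $t2, $t1, 14 → $t2=(-9)*14=-126
halt.

3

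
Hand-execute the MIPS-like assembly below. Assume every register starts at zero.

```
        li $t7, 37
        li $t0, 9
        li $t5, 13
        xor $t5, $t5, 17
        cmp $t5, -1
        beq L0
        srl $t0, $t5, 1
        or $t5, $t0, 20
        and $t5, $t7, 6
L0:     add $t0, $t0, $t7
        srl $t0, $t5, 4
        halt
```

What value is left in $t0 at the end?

0

$t7=37
$t0=9
$t5=13
$t5=13^17=28
cmp $t5, -1  (cmp 28,-1)
beq L0: not taken
$t0=28>>1=14
$t5=14|20=30
$t5=37&6=4
$t0=14+37=51
$t0=4>>4=0
halt.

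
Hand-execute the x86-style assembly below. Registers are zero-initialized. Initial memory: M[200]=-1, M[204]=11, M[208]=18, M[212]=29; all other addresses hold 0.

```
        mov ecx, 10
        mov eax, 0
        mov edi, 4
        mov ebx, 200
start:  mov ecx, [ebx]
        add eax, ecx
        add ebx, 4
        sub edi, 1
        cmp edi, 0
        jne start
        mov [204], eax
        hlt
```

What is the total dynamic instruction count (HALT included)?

30

ecx=10
eax=0
edi=4
ebx=200
ecx=M[200]=-1
eax=0+(-1)=-1
ebx=200+4=204
edi=4-1=3
cmp edi, 0  (cmp 3,0)
jne start: taken
ecx=M[204]=11
eax=(-1)+11=10
ebx=204+4=208
edi=3-1=2
cmp edi, 0  (cmp 2,0)
jne start: taken
ecx=M[208]=18
eax=10+18=28
ebx=208+4=212
edi=2-1=1
cmp edi, 0  (cmp 1,0)
jne start: taken
ecx=M[212]=29
eax=28+29=57
ebx=212+4=216
edi=1-1=0
cmp edi, 0  (cmp 0,0)
jne start: not taken
mov [204], eax → M[204]=57
halt.
Total executed instructions: 30.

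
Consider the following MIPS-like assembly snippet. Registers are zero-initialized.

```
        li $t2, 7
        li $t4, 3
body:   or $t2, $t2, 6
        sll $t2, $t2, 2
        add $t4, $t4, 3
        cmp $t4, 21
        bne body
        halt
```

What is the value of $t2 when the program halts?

$t2=7
$t4=3
$t2=7|6=7
$t2=7<<2=28
$t4=3+3=6
cmp $t4, 21  (cmp 6,21)
bne body: taken
$t2=28|6=30
$t2=30<<2=120
$t4=6+3=9
cmp $t4, 21  (cmp 9,21)
bne body: taken
$t2=120|6=126
$t2=126<<2=504
$t4=9+3=12
cmp $t4, 21  (cmp 12,21)
bne body: taken
$t2=504|6=510
$t2=510<<2=2040
$t4=12+3=15
cmp $t4, 21  (cmp 15,21)
bne body: taken
$t2=2040|6=2046
$t2=2046<<2=8184
$t4=15+3=18
cmp $t4, 21  (cmp 18,21)
bne body: taken
$t2=8184|6=8190
$t2=8190<<2=32760
$t4=18+3=21
cmp $t4, 21  (cmp 21,21)
bne body: not taken
halt.

32760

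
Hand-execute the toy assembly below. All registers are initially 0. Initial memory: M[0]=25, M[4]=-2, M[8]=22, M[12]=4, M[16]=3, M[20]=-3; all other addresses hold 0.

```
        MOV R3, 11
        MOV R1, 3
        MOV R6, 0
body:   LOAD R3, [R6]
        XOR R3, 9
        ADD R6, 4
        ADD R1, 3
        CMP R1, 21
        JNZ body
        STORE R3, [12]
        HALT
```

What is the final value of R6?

24

R3=11
R1=3
R6=0
R3=M[0]=25
R3=25^9=16
R6=0+4=4
R1=3+3=6
CMP R1, 21  (cmp 6,21)
JNZ body: taken
R3=M[4]=-2
R3=(-2)^9=-9
R6=4+4=8
R1=6+3=9
CMP R1, 21  (cmp 9,21)
JNZ body: taken
R3=M[8]=22
R3=22^9=31
R6=8+4=12
R1=9+3=12
CMP R1, 21  (cmp 12,21)
JNZ body: taken
R3=M[12]=4
R3=4^9=13
R6=12+4=16
R1=12+3=15
CMP R1, 21  (cmp 15,21)
JNZ body: taken
R3=M[16]=3
R3=3^9=10
R6=16+4=20
R1=15+3=18
CMP R1, 21  (cmp 18,21)
JNZ body: taken
R3=M[20]=-3
R3=(-3)^9=-12
R6=20+4=24
R1=18+3=21
CMP R1, 21  (cmp 21,21)
JNZ body: not taken
STORE R3, [12] → M[12]=-12
halt.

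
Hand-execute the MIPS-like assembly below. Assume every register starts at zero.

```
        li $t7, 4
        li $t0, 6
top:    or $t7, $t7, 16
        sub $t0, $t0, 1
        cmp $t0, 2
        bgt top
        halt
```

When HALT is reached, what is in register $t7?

20

after li $t7, 4: $t7=4
after li $t0, 6: $t0=6
after or $t7, $t7, 16: $t7=4|16=20
after sub $t0, $t0, 1: $t0=6-1=5
cmp $t0, 2  (cmp 5,2)
bgt top: taken
after or $t7, $t7, 16: $t7=20|16=20
after sub $t0, $t0, 1: $t0=5-1=4
cmp $t0, 2  (cmp 4,2)
bgt top: taken
after or $t7, $t7, 16: $t7=20|16=20
after sub $t0, $t0, 1: $t0=4-1=3
cmp $t0, 2  (cmp 3,2)
bgt top: taken
after or $t7, $t7, 16: $t7=20|16=20
after sub $t0, $t0, 1: $t0=3-1=2
cmp $t0, 2  (cmp 2,2)
bgt top: not taken
halt.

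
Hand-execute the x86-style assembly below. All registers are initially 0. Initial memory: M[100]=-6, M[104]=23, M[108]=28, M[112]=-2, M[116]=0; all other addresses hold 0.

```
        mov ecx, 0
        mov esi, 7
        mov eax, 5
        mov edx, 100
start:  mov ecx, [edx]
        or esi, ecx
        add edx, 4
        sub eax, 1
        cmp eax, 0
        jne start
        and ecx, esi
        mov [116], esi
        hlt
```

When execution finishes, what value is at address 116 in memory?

ecx=0
esi=7
eax=5
edx=100
ecx=M[100]=-6
esi=7|(-6)=-1
edx=100+4=104
eax=5-1=4
cmp eax, 0  (cmp 4,0)
jne start: taken
ecx=M[104]=23
esi=(-1)|23=-1
edx=104+4=108
eax=4-1=3
cmp eax, 0  (cmp 3,0)
jne start: taken
ecx=M[108]=28
esi=(-1)|28=-1
edx=108+4=112
eax=3-1=2
cmp eax, 0  (cmp 2,0)
jne start: taken
ecx=M[112]=-2
esi=(-1)|(-2)=-1
edx=112+4=116
eax=2-1=1
cmp eax, 0  (cmp 1,0)
jne start: taken
ecx=M[116]=0
esi=(-1)|0=-1
edx=116+4=120
eax=1-1=0
cmp eax, 0  (cmp 0,0)
jne start: not taken
ecx=0&(-1)=0
mov [116], esi → M[116]=-1
halt.

-1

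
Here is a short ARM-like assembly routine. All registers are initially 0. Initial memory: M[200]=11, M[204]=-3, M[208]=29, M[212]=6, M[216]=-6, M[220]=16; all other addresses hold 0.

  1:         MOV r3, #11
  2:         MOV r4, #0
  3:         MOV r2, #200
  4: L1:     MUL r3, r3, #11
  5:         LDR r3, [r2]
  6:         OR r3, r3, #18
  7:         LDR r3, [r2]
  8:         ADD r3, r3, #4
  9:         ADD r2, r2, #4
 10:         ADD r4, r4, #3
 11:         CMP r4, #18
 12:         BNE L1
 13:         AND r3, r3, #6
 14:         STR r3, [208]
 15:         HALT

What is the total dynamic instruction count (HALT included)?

60

r3=11
r4=0
r2=200
r3=11*11=121
r3=M[200]=11
r3=11|18=27
r3=M[200]=11
r3=11+4=15
r2=200+4=204
r4=0+3=3
CMP r4, #18  (cmp 3,18)
BNE L1: taken
r3=15*11=165
r3=M[204]=-3
r3=(-3)|18=-1
r3=M[204]=-3
r3=(-3)+4=1
r2=204+4=208
r4=3+3=6
CMP r4, #18  (cmp 6,18)
BNE L1: taken
r3=1*11=11
r3=M[208]=29
r3=29|18=31
r3=M[208]=29
r3=29+4=33
r2=208+4=212
r4=6+3=9
CMP r4, #18  (cmp 9,18)
BNE L1: taken
r3=33*11=363
r3=M[212]=6
r3=6|18=22
r3=M[212]=6
r3=6+4=10
r2=212+4=216
r4=9+3=12
CMP r4, #18  (cmp 12,18)
BNE L1: taken
r3=10*11=110
r3=M[216]=-6
r3=(-6)|18=-6
r3=M[216]=-6
r3=(-6)+4=-2
r2=216+4=220
r4=12+3=15
CMP r4, #18  (cmp 15,18)
BNE L1: taken
r3=(-2)*11=-22
r3=M[220]=16
r3=16|18=18
r3=M[220]=16
r3=16+4=20
r2=220+4=224
r4=15+3=18
CMP r4, #18  (cmp 18,18)
BNE L1: not taken
r3=20&6=4
STR r3, [208] → M[208]=4
halt.
Total executed instructions: 60.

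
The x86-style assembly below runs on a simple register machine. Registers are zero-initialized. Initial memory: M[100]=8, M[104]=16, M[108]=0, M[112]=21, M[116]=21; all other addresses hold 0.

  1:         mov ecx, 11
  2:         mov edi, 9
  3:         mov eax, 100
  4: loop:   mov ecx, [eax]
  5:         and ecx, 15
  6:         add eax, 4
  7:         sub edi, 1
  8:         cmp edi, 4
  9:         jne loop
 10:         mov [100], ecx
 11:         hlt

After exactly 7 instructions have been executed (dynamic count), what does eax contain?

104

after mov ecx, 11: ecx=11
after mov edi, 9: edi=9
after mov eax, 100: eax=100
after mov ecx, [eax]: ecx=M[100]=8
after and ecx, 15: ecx=8&15=8
after add eax, 4: eax=100+4=104
after sub edi, 1: edi=9-1=8
After step 7: eax = 104.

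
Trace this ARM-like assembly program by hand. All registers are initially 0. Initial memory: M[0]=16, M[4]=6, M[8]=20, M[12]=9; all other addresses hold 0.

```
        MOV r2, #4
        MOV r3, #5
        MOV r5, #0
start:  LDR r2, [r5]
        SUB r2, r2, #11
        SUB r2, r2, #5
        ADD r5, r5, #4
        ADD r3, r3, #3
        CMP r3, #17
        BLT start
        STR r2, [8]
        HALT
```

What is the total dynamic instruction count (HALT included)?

r2=4
r3=5
r5=0
r2=M[0]=16
r2=16-11=5
r2=5-5=0
r5=0+4=4
r3=5+3=8
CMP r3, #17  (cmp 8,17)
BLT start: taken
r2=M[4]=6
r2=6-11=-5
r2=(-5)-5=-10
r5=4+4=8
r3=8+3=11
CMP r3, #17  (cmp 11,17)
BLT start: taken
r2=M[8]=20
r2=20-11=9
r2=9-5=4
r5=8+4=12
r3=11+3=14
CMP r3, #17  (cmp 14,17)
BLT start: taken
r2=M[12]=9
r2=9-11=-2
r2=(-2)-5=-7
r5=12+4=16
r3=14+3=17
CMP r3, #17  (cmp 17,17)
BLT start: not taken
STR r2, [8] → M[8]=-7
halt.
Total executed instructions: 33.

33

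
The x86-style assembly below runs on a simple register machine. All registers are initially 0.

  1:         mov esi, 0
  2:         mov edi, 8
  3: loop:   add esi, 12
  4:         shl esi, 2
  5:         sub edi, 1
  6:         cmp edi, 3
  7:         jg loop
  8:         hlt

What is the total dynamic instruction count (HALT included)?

mov esi, 0 → esi=0
mov edi, 8 → edi=8
add esi, 12 → esi=0+12=12
shl esi, 2 → esi=12<<2=48
sub edi, 1 → edi=8-1=7
cmp edi, 3  (cmp 7,3)
jg loop: taken
add esi, 12 → esi=48+12=60
shl esi, 2 → esi=60<<2=240
sub edi, 1 → edi=7-1=6
cmp edi, 3  (cmp 6,3)
jg loop: taken
add esi, 12 → esi=240+12=252
shl esi, 2 → esi=252<<2=1008
sub edi, 1 → edi=6-1=5
cmp edi, 3  (cmp 5,3)
jg loop: taken
add esi, 12 → esi=1008+12=1020
shl esi, 2 → esi=1020<<2=4080
sub edi, 1 → edi=5-1=4
cmp edi, 3  (cmp 4,3)
jg loop: taken
add esi, 12 → esi=4080+12=4092
shl esi, 2 → esi=4092<<2=16368
sub edi, 1 → edi=4-1=3
cmp edi, 3  (cmp 3,3)
jg loop: not taken
halt.
Total executed instructions: 28.

28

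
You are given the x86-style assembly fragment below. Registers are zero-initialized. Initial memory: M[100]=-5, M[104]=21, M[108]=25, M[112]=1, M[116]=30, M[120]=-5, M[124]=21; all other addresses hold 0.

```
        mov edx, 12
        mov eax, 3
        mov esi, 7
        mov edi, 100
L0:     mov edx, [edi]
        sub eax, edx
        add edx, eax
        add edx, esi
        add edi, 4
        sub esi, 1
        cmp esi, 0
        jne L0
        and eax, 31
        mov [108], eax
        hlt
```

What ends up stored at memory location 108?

11

after mov edx, 12: edx=12
after mov eax, 3: eax=3
after mov esi, 7: esi=7
after mov edi, 100: edi=100
after mov edx, [edi]: edx=M[100]=-5
after sub eax, edx: eax=3-(-5)=8
after add edx, eax: edx=(-5)+8=3
after add edx, esi: edx=3+7=10
after add edi, 4: edi=100+4=104
after sub esi, 1: esi=7-1=6
cmp esi, 0  (cmp 6,0)
jne L0: taken
after mov edx, [edi]: edx=M[104]=21
after sub eax, edx: eax=8-21=-13
after add edx, eax: edx=21+(-13)=8
after add edx, esi: edx=8+6=14
after add edi, 4: edi=104+4=108
after sub esi, 1: esi=6-1=5
cmp esi, 0  (cmp 5,0)
jne L0: taken
after mov edx, [edi]: edx=M[108]=25
after sub eax, edx: eax=(-13)-25=-38
after add edx, eax: edx=25+(-38)=-13
after add edx, esi: edx=(-13)+5=-8
after add edi, 4: edi=108+4=112
after sub esi, 1: esi=5-1=4
cmp esi, 0  (cmp 4,0)
jne L0: taken
after mov edx, [edi]: edx=M[112]=1
after sub eax, edx: eax=(-38)-1=-39
after add edx, eax: edx=1+(-39)=-38
after add edx, esi: edx=(-38)+4=-34
after add edi, 4: edi=112+4=116
after sub esi, 1: esi=4-1=3
cmp esi, 0  (cmp 3,0)
jne L0: taken
after mov edx, [edi]: edx=M[116]=30
after sub eax, edx: eax=(-39)-30=-69
after add edx, eax: edx=30+(-69)=-39
after add edx, esi: edx=(-39)+3=-36
after add edi, 4: edi=116+4=120
after sub esi, 1: esi=3-1=2
cmp esi, 0  (cmp 2,0)
jne L0: taken
after mov edx, [edi]: edx=M[120]=-5
after sub eax, edx: eax=(-69)-(-5)=-64
after add edx, eax: edx=(-5)+(-64)=-69
after add edx, esi: edx=(-69)+2=-67
after add edi, 4: edi=120+4=124
after sub esi, 1: esi=2-1=1
cmp esi, 0  (cmp 1,0)
jne L0: taken
after mov edx, [edi]: edx=M[124]=21
after sub eax, edx: eax=(-64)-21=-85
after add edx, eax: edx=21+(-85)=-64
after add edx, esi: edx=(-64)+1=-63
after add edi, 4: edi=124+4=128
after sub esi, 1: esi=1-1=0
cmp esi, 0  (cmp 0,0)
jne L0: not taken
after and eax, 31: eax=(-85)&31=11
mov [108], eax → M[108]=11
halt.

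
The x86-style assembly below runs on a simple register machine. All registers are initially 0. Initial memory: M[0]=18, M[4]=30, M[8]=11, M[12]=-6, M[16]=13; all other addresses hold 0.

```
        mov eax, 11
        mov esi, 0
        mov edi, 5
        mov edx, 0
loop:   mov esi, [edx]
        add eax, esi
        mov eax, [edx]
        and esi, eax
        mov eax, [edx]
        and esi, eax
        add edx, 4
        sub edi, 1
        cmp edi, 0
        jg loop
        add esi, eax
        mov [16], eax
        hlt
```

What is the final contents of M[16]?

13

after mov eax, 11: eax=11
after mov esi, 0: esi=0
after mov edi, 5: edi=5
after mov edx, 0: edx=0
after mov esi, [edx]: esi=M[0]=18
after add eax, esi: eax=11+18=29
after mov eax, [edx]: eax=M[0]=18
after and esi, eax: esi=18&18=18
after mov eax, [edx]: eax=M[0]=18
after and esi, eax: esi=18&18=18
after add edx, 4: edx=0+4=4
after sub edi, 1: edi=5-1=4
cmp edi, 0  (cmp 4,0)
jg loop: taken
after mov esi, [edx]: esi=M[4]=30
after add eax, esi: eax=18+30=48
after mov eax, [edx]: eax=M[4]=30
after and esi, eax: esi=30&30=30
after mov eax, [edx]: eax=M[4]=30
after and esi, eax: esi=30&30=30
after add edx, 4: edx=4+4=8
after sub edi, 1: edi=4-1=3
cmp edi, 0  (cmp 3,0)
jg loop: taken
after mov esi, [edx]: esi=M[8]=11
after add eax, esi: eax=30+11=41
after mov eax, [edx]: eax=M[8]=11
after and esi, eax: esi=11&11=11
after mov eax, [edx]: eax=M[8]=11
after and esi, eax: esi=11&11=11
after add edx, 4: edx=8+4=12
after sub edi, 1: edi=3-1=2
cmp edi, 0  (cmp 2,0)
jg loop: taken
after mov esi, [edx]: esi=M[12]=-6
after add eax, esi: eax=11+(-6)=5
after mov eax, [edx]: eax=M[12]=-6
after and esi, eax: esi=(-6)&(-6)=-6
after mov eax, [edx]: eax=M[12]=-6
after and esi, eax: esi=(-6)&(-6)=-6
after add edx, 4: edx=12+4=16
after sub edi, 1: edi=2-1=1
cmp edi, 0  (cmp 1,0)
jg loop: taken
after mov esi, [edx]: esi=M[16]=13
after add eax, esi: eax=(-6)+13=7
after mov eax, [edx]: eax=M[16]=13
after and esi, eax: esi=13&13=13
after mov eax, [edx]: eax=M[16]=13
after and esi, eax: esi=13&13=13
after add edx, 4: edx=16+4=20
after sub edi, 1: edi=1-1=0
cmp edi, 0  (cmp 0,0)
jg loop: not taken
after add esi, eax: esi=13+13=26
mov [16], eax → M[16]=13
halt.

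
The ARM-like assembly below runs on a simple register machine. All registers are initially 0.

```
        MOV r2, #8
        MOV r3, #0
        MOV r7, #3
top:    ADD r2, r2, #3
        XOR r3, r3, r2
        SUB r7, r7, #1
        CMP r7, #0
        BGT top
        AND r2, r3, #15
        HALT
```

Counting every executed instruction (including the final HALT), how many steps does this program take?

20

MOV r2, #8 → r2=8
MOV r3, #0 → r3=0
MOV r7, #3 → r7=3
ADD r2, r2, #3 → r2=8+3=11
XOR r3, r3, r2 → r3=0^11=11
SUB r7, r7, #1 → r7=3-1=2
CMP r7, #0  (cmp 2,0)
BGT top: taken
ADD r2, r2, #3 → r2=11+3=14
XOR r3, r3, r2 → r3=11^14=5
SUB r7, r7, #1 → r7=2-1=1
CMP r7, #0  (cmp 1,0)
BGT top: taken
ADD r2, r2, #3 → r2=14+3=17
XOR r3, r3, r2 → r3=5^17=20
SUB r7, r7, #1 → r7=1-1=0
CMP r7, #0  (cmp 0,0)
BGT top: not taken
AND r2, r3, #15 → r2=20&15=4
halt.
Total executed instructions: 20.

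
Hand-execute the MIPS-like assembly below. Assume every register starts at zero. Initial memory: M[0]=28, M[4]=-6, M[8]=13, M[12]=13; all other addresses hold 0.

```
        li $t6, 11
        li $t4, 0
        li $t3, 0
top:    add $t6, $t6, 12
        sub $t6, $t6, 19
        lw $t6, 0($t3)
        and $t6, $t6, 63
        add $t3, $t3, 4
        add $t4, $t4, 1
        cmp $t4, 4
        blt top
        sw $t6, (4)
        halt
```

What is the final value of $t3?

after li $t6, 11: $t6=11
after li $t4, 0: $t4=0
after li $t3, 0: $t3=0
after add $t6, $t6, 12: $t6=11+12=23
after sub $t6, $t6, 19: $t6=23-19=4
after lw $t6, 0($t3): $t6=M[0]=28
after and $t6, $t6, 63: $t6=28&63=28
after add $t3, $t3, 4: $t3=0+4=4
after add $t4, $t4, 1: $t4=0+1=1
cmp $t4, 4  (cmp 1,4)
blt top: taken
after add $t6, $t6, 12: $t6=28+12=40
after sub $t6, $t6, 19: $t6=40-19=21
after lw $t6, 0($t3): $t6=M[4]=-6
after and $t6, $t6, 63: $t6=(-6)&63=58
after add $t3, $t3, 4: $t3=4+4=8
after add $t4, $t4, 1: $t4=1+1=2
cmp $t4, 4  (cmp 2,4)
blt top: taken
after add $t6, $t6, 12: $t6=58+12=70
after sub $t6, $t6, 19: $t6=70-19=51
after lw $t6, 0($t3): $t6=M[8]=13
after and $t6, $t6, 63: $t6=13&63=13
after add $t3, $t3, 4: $t3=8+4=12
after add $t4, $t4, 1: $t4=2+1=3
cmp $t4, 4  (cmp 3,4)
blt top: taken
after add $t6, $t6, 12: $t6=13+12=25
after sub $t6, $t6, 19: $t6=25-19=6
after lw $t6, 0($t3): $t6=M[12]=13
after and $t6, $t6, 63: $t6=13&63=13
after add $t3, $t3, 4: $t3=12+4=16
after add $t4, $t4, 1: $t4=3+1=4
cmp $t4, 4  (cmp 4,4)
blt top: not taken
sw $t6, (4) → M[4]=13
halt.

16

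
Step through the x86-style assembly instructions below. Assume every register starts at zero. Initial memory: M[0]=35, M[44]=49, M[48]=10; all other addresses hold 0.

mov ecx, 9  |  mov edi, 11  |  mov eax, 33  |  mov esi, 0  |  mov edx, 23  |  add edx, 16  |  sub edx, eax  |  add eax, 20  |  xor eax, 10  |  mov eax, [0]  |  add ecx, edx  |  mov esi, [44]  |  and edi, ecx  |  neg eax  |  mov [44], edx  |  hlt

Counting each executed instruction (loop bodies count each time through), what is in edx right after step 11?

6

ecx=9
edi=11
eax=33
esi=0
edx=23
edx=23+16=39
edx=39-33=6
eax=33+20=53
eax=53^10=63
eax=M[0]=35
ecx=9+6=15
After step 11: edx = 6.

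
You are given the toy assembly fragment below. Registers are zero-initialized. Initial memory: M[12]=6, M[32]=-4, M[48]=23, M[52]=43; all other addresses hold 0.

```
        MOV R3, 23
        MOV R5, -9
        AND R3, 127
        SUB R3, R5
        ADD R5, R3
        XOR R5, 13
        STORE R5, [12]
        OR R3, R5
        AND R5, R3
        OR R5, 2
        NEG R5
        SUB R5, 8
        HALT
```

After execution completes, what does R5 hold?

R3=23
R5=-9
R3=23&127=23
R3=23-(-9)=32
R5=(-9)+32=23
R5=23^13=26
STORE R5, [12] → M[12]=26
R3=32|26=58
R5=26&58=26
R5=26|2=26
R5=-(26)=-26
R5=(-26)-8=-34
halt.

-34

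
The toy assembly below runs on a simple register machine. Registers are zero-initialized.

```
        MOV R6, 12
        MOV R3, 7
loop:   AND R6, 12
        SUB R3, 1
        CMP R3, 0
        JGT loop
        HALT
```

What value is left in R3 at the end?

after MOV R6, 12: R6=12
after MOV R3, 7: R3=7
after AND R6, 12: R6=12&12=12
after SUB R3, 1: R3=7-1=6
CMP R3, 0  (cmp 6,0)
JGT loop: taken
after AND R6, 12: R6=12&12=12
after SUB R3, 1: R3=6-1=5
CMP R3, 0  (cmp 5,0)
JGT loop: taken
after AND R6, 12: R6=12&12=12
after SUB R3, 1: R3=5-1=4
CMP R3, 0  (cmp 4,0)
JGT loop: taken
after AND R6, 12: R6=12&12=12
after SUB R3, 1: R3=4-1=3
CMP R3, 0  (cmp 3,0)
JGT loop: taken
after AND R6, 12: R6=12&12=12
after SUB R3, 1: R3=3-1=2
CMP R3, 0  (cmp 2,0)
JGT loop: taken
after AND R6, 12: R6=12&12=12
after SUB R3, 1: R3=2-1=1
CMP R3, 0  (cmp 1,0)
JGT loop: taken
after AND R6, 12: R6=12&12=12
after SUB R3, 1: R3=1-1=0
CMP R3, 0  (cmp 0,0)
JGT loop: not taken
halt.

0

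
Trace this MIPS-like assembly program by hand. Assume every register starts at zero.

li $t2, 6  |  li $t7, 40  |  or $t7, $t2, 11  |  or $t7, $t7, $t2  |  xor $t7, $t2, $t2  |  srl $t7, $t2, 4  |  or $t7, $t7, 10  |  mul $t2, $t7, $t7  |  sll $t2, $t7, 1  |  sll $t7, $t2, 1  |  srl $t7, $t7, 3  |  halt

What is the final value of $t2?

$t2=6
$t7=40
$t7=6|11=15
$t7=15|6=15
$t7=6^6=0
$t7=6>>4=0
$t7=0|10=10
$t2=10*10=100
$t2=10<<1=20
$t7=20<<1=40
$t7=40>>3=5
halt.

20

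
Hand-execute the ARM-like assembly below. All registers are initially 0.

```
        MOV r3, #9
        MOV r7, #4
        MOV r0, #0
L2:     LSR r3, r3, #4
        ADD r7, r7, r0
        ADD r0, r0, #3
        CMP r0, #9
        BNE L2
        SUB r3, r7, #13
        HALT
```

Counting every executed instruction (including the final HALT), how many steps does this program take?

20

MOV r3, #9 → r3=9
MOV r7, #4 → r7=4
MOV r0, #0 → r0=0
LSR r3, r3, #4 → r3=9>>4=0
ADD r7, r7, r0 → r7=4+0=4
ADD r0, r0, #3 → r0=0+3=3
CMP r0, #9  (cmp 3,9)
BNE L2: taken
LSR r3, r3, #4 → r3=0>>4=0
ADD r7, r7, r0 → r7=4+3=7
ADD r0, r0, #3 → r0=3+3=6
CMP r0, #9  (cmp 6,9)
BNE L2: taken
LSR r3, r3, #4 → r3=0>>4=0
ADD r7, r7, r0 → r7=7+6=13
ADD r0, r0, #3 → r0=6+3=9
CMP r0, #9  (cmp 9,9)
BNE L2: not taken
SUB r3, r7, #13 → r3=13-13=0
halt.
Total executed instructions: 20.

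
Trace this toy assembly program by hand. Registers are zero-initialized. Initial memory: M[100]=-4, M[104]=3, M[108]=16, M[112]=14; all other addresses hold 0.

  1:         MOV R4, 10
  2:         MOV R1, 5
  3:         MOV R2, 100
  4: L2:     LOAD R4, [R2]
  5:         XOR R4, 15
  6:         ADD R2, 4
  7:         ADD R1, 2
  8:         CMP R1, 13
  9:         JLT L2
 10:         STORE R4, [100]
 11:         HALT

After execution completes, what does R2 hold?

116

MOV R4, 10 → R4=10
MOV R1, 5 → R1=5
MOV R2, 100 → R2=100
LOAD R4, [R2] → R4=M[100]=-4
XOR R4, 15 → R4=(-4)^15=-13
ADD R2, 4 → R2=100+4=104
ADD R1, 2 → R1=5+2=7
CMP R1, 13  (cmp 7,13)
JLT L2: taken
LOAD R4, [R2] → R4=M[104]=3
XOR R4, 15 → R4=3^15=12
ADD R2, 4 → R2=104+4=108
ADD R1, 2 → R1=7+2=9
CMP R1, 13  (cmp 9,13)
JLT L2: taken
LOAD R4, [R2] → R4=M[108]=16
XOR R4, 15 → R4=16^15=31
ADD R2, 4 → R2=108+4=112
ADD R1, 2 → R1=9+2=11
CMP R1, 13  (cmp 11,13)
JLT L2: taken
LOAD R4, [R2] → R4=M[112]=14
XOR R4, 15 → R4=14^15=1
ADD R2, 4 → R2=112+4=116
ADD R1, 2 → R1=11+2=13
CMP R1, 13  (cmp 13,13)
JLT L2: not taken
STORE R4, [100] → M[100]=1
halt.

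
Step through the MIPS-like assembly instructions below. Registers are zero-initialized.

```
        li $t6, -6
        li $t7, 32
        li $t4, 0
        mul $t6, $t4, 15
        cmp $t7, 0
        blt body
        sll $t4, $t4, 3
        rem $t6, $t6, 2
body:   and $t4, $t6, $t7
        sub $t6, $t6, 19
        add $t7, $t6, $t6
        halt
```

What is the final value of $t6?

$t6=-6
$t7=32
$t4=0
$t6=0*15=0
cmp $t7, 0  (cmp 32,0)
blt body: not taken
$t4=0<<3=0
$t6=0%2=0
$t4=0&32=0
$t6=0-19=-19
$t7=(-19)+(-19)=-38
halt.

-19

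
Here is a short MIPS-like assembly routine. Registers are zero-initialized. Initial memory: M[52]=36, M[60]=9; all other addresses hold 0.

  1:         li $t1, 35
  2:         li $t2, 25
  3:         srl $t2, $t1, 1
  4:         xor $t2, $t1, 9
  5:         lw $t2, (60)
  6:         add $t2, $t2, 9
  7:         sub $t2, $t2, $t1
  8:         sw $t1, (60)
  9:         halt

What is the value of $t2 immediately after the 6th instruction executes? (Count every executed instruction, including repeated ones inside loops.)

18

$t1=35
$t2=25
$t2=35>>1=17
$t2=35^9=42
$t2=M[60]=9
$t2=9+9=18
After step 6: $t2 = 18.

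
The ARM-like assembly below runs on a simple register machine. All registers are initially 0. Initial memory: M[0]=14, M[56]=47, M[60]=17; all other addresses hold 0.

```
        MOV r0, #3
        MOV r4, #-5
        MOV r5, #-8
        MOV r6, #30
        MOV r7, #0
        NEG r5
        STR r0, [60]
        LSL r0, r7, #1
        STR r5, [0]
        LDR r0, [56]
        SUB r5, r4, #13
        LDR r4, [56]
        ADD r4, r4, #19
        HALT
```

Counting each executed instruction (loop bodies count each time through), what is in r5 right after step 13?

MOV r0, #3 → r0=3
MOV r4, #-5 → r4=-5
MOV r5, #-8 → r5=-8
MOV r6, #30 → r6=30
MOV r7, #0 → r7=0
NEG r5 → r5=-(-8)=8
STR r0, [60] → M[60]=3
LSL r0, r7, #1 → r0=0<<1=0
STR r5, [0] → M[0]=8
LDR r0, [56] → r0=M[56]=47
SUB r5, r4, #13 → r5=(-5)-13=-18
LDR r4, [56] → r4=M[56]=47
ADD r4, r4, #19 → r4=47+19=66
After step 13: r5 = -18.

-18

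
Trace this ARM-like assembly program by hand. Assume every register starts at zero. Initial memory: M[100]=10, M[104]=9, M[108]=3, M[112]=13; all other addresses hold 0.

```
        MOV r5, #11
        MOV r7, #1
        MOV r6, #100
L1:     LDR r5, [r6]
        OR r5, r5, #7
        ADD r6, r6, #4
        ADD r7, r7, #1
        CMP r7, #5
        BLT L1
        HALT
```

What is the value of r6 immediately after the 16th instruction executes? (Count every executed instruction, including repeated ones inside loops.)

MOV r5, #11 → r5=11
MOV r7, #1 → r7=1
MOV r6, #100 → r6=100
LDR r5, [r6] → r5=M[100]=10
OR r5, r5, #7 → r5=10|7=15
ADD r6, r6, #4 → r6=100+4=104
ADD r7, r7, #1 → r7=1+1=2
CMP r7, #5  (cmp 2,5)
BLT L1: taken
LDR r5, [r6] → r5=M[104]=9
OR r5, r5, #7 → r5=9|7=15
ADD r6, r6, #4 → r6=104+4=108
ADD r7, r7, #1 → r7=2+1=3
CMP r7, #5  (cmp 3,5)
BLT L1: taken
LDR r5, [r6] → r5=M[108]=3
After step 16: r6 = 108.

108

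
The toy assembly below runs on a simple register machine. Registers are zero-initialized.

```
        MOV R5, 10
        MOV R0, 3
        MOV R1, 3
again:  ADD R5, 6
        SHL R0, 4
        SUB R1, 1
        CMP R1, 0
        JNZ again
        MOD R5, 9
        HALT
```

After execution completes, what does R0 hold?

12288

R5=10
R0=3
R1=3
R5=10+6=16
R0=3<<4=48
R1=3-1=2
CMP R1, 0  (cmp 2,0)
JNZ again: taken
R5=16+6=22
R0=48<<4=768
R1=2-1=1
CMP R1, 0  (cmp 1,0)
JNZ again: taken
R5=22+6=28
R0=768<<4=12288
R1=1-1=0
CMP R1, 0  (cmp 0,0)
JNZ again: not taken
R5=28%9=1
halt.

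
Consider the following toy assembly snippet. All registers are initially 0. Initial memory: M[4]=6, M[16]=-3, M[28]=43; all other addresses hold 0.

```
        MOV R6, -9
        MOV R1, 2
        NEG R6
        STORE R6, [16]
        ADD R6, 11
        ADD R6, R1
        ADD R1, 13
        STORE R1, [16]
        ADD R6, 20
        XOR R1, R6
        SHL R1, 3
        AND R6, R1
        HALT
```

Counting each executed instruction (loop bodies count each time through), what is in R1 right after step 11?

MOV R6, -9 → R6=-9
MOV R1, 2 → R1=2
NEG R6 → R6=-(-9)=9
STORE R6, [16] → M[16]=9
ADD R6, 11 → R6=9+11=20
ADD R6, R1 → R6=20+2=22
ADD R1, 13 → R1=2+13=15
STORE R1, [16] → M[16]=15
ADD R6, 20 → R6=22+20=42
XOR R1, R6 → R1=15^42=37
SHL R1, 3 → R1=37<<3=296
After step 11: R1 = 296.

296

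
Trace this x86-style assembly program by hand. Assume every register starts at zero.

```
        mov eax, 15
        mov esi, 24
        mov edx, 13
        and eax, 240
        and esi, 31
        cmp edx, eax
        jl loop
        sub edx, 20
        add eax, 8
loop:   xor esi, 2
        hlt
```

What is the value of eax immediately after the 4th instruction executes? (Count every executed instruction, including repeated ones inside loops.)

after mov eax, 15: eax=15
after mov esi, 24: esi=24
after mov edx, 13: edx=13
after and eax, 240: eax=15&240=0
After step 4: eax = 0.

0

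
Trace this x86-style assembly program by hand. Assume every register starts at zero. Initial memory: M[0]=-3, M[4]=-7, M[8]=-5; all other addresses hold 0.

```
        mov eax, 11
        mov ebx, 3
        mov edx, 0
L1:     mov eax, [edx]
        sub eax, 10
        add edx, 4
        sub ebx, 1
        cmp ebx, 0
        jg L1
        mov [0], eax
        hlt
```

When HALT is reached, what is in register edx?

12

eax=11
ebx=3
edx=0
eax=M[0]=-3
eax=(-3)-10=-13
edx=0+4=4
ebx=3-1=2
cmp ebx, 0  (cmp 2,0)
jg L1: taken
eax=M[4]=-7
eax=(-7)-10=-17
edx=4+4=8
ebx=2-1=1
cmp ebx, 0  (cmp 1,0)
jg L1: taken
eax=M[8]=-5
eax=(-5)-10=-15
edx=8+4=12
ebx=1-1=0
cmp ebx, 0  (cmp 0,0)
jg L1: not taken
mov [0], eax → M[0]=-15
halt.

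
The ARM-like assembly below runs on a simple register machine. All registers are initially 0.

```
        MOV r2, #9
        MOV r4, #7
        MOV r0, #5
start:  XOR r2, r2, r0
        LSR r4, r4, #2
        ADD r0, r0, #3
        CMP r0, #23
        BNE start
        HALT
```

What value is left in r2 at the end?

4

r2=9
r4=7
r0=5
r2=9^5=12
r4=7>>2=1
r0=5+3=8
CMP r0, #23  (cmp 8,23)
BNE start: taken
r2=12^8=4
r4=1>>2=0
r0=8+3=11
CMP r0, #23  (cmp 11,23)
BNE start: taken
r2=4^11=15
r4=0>>2=0
r0=11+3=14
CMP r0, #23  (cmp 14,23)
BNE start: taken
r2=15^14=1
r4=0>>2=0
r0=14+3=17
CMP r0, #23  (cmp 17,23)
BNE start: taken
r2=1^17=16
r4=0>>2=0
r0=17+3=20
CMP r0, #23  (cmp 20,23)
BNE start: taken
r2=16^20=4
r4=0>>2=0
r0=20+3=23
CMP r0, #23  (cmp 23,23)
BNE start: not taken
halt.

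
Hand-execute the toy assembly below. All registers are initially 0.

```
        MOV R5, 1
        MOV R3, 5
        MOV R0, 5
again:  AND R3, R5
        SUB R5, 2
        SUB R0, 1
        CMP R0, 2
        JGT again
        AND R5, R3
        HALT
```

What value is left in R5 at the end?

MOV R5, 1 → R5=1
MOV R3, 5 → R3=5
MOV R0, 5 → R0=5
AND R3, R5 → R3=5&1=1
SUB R5, 2 → R5=1-2=-1
SUB R0, 1 → R0=5-1=4
CMP R0, 2  (cmp 4,2)
JGT again: taken
AND R3, R5 → R3=1&(-1)=1
SUB R5, 2 → R5=(-1)-2=-3
SUB R0, 1 → R0=4-1=3
CMP R0, 2  (cmp 3,2)
JGT again: taken
AND R3, R5 → R3=1&(-3)=1
SUB R5, 2 → R5=(-3)-2=-5
SUB R0, 1 → R0=3-1=2
CMP R0, 2  (cmp 2,2)
JGT again: not taken
AND R5, R3 → R5=(-5)&1=1
halt.

1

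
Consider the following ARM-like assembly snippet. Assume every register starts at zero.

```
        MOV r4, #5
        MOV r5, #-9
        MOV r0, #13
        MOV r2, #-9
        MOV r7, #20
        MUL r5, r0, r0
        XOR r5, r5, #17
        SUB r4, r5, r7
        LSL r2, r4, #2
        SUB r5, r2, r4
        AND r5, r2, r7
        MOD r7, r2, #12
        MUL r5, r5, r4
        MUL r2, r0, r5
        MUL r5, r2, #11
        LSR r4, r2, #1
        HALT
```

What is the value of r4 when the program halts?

17056

after MOV r4, #5: r4=5
after MOV r5, #-9: r5=-9
after MOV r0, #13: r0=13
after MOV r2, #-9: r2=-9
after MOV r7, #20: r7=20
after MUL r5, r0, r0: r5=13*13=169
after XOR r5, r5, #17: r5=169^17=184
after SUB r4, r5, r7: r4=184-20=164
after LSL r2, r4, #2: r2=164<<2=656
after SUB r5, r2, r4: r5=656-164=492
after AND r5, r2, r7: r5=656&20=16
after MOD r7, r2, #12: r7=656%12=8
after MUL r5, r5, r4: r5=16*164=2624
after MUL r2, r0, r5: r2=13*2624=34112
after MUL r5, r2, #11: r5=34112*11=375232
after LSR r4, r2, #1: r4=34112>>1=17056
halt.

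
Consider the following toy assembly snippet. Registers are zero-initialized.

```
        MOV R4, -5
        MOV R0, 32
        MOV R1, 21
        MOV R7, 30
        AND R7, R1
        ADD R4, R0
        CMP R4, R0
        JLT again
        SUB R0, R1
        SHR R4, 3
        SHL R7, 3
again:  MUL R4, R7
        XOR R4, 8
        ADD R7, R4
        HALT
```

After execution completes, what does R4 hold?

532

MOV R4, -5 → R4=-5
MOV R0, 32 → R0=32
MOV R1, 21 → R1=21
MOV R7, 30 → R7=30
AND R7, R1 → R7=30&21=20
ADD R4, R0 → R4=(-5)+32=27
CMP R4, R0  (cmp 27,32)
JLT again: taken
MUL R4, R7 → R4=27*20=540
XOR R4, 8 → R4=540^8=532
ADD R7, R4 → R7=20+532=552
halt.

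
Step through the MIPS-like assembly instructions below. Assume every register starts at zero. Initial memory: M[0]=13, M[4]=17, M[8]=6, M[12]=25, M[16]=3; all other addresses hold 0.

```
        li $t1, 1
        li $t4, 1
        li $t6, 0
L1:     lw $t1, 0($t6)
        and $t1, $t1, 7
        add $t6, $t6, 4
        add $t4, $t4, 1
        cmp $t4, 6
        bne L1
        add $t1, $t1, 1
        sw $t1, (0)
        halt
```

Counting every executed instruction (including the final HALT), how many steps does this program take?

after li $t1, 1: $t1=1
after li $t4, 1: $t4=1
after li $t6, 0: $t6=0
after lw $t1, 0($t6): $t1=M[0]=13
after and $t1, $t1, 7: $t1=13&7=5
after add $t6, $t6, 4: $t6=0+4=4
after add $t4, $t4, 1: $t4=1+1=2
cmp $t4, 6  (cmp 2,6)
bne L1: taken
after lw $t1, 0($t6): $t1=M[4]=17
after and $t1, $t1, 7: $t1=17&7=1
after add $t6, $t6, 4: $t6=4+4=8
after add $t4, $t4, 1: $t4=2+1=3
cmp $t4, 6  (cmp 3,6)
bne L1: taken
after lw $t1, 0($t6): $t1=M[8]=6
after and $t1, $t1, 7: $t1=6&7=6
after add $t6, $t6, 4: $t6=8+4=12
after add $t4, $t4, 1: $t4=3+1=4
cmp $t4, 6  (cmp 4,6)
bne L1: taken
after lw $t1, 0($t6): $t1=M[12]=25
after and $t1, $t1, 7: $t1=25&7=1
after add $t6, $t6, 4: $t6=12+4=16
after add $t4, $t4, 1: $t4=4+1=5
cmp $t4, 6  (cmp 5,6)
bne L1: taken
after lw $t1, 0($t6): $t1=M[16]=3
after and $t1, $t1, 7: $t1=3&7=3
after add $t6, $t6, 4: $t6=16+4=20
after add $t4, $t4, 1: $t4=5+1=6
cmp $t4, 6  (cmp 6,6)
bne L1: not taken
after add $t1, $t1, 1: $t1=3+1=4
sw $t1, (0) → M[0]=4
halt.
Total executed instructions: 36.

36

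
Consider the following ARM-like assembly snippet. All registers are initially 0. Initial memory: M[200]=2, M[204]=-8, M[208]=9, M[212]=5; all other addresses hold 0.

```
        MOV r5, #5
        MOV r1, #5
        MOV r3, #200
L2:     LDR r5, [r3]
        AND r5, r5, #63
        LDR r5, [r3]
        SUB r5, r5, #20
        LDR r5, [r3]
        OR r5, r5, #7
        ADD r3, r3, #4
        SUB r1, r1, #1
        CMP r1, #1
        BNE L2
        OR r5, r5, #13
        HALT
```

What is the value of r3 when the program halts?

after MOV r5, #5: r5=5
after MOV r1, #5: r1=5
after MOV r3, #200: r3=200
after LDR r5, [r3]: r5=M[200]=2
after AND r5, r5, #63: r5=2&63=2
after LDR r5, [r3]: r5=M[200]=2
after SUB r5, r5, #20: r5=2-20=-18
after LDR r5, [r3]: r5=M[200]=2
after OR r5, r5, #7: r5=2|7=7
after ADD r3, r3, #4: r3=200+4=204
after SUB r1, r1, #1: r1=5-1=4
CMP r1, #1  (cmp 4,1)
BNE L2: taken
after LDR r5, [r3]: r5=M[204]=-8
after AND r5, r5, #63: r5=(-8)&63=56
after LDR r5, [r3]: r5=M[204]=-8
after SUB r5, r5, #20: r5=(-8)-20=-28
after LDR r5, [r3]: r5=M[204]=-8
after OR r5, r5, #7: r5=(-8)|7=-1
after ADD r3, r3, #4: r3=204+4=208
after SUB r1, r1, #1: r1=4-1=3
CMP r1, #1  (cmp 3,1)
BNE L2: taken
after LDR r5, [r3]: r5=M[208]=9
after AND r5, r5, #63: r5=9&63=9
after LDR r5, [r3]: r5=M[208]=9
after SUB r5, r5, #20: r5=9-20=-11
after LDR r5, [r3]: r5=M[208]=9
after OR r5, r5, #7: r5=9|7=15
after ADD r3, r3, #4: r3=208+4=212
after SUB r1, r1, #1: r1=3-1=2
CMP r1, #1  (cmp 2,1)
BNE L2: taken
after LDR r5, [r3]: r5=M[212]=5
after AND r5, r5, #63: r5=5&63=5
after LDR r5, [r3]: r5=M[212]=5
after SUB r5, r5, #20: r5=5-20=-15
after LDR r5, [r3]: r5=M[212]=5
after OR r5, r5, #7: r5=5|7=7
after ADD r3, r3, #4: r3=212+4=216
after SUB r1, r1, #1: r1=2-1=1
CMP r1, #1  (cmp 1,1)
BNE L2: not taken
after OR r5, r5, #13: r5=7|13=15
halt.

216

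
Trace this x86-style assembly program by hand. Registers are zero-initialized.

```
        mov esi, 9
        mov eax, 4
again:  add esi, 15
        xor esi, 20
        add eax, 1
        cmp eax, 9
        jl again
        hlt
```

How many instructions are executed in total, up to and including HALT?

mov esi, 9 → esi=9
mov eax, 4 → eax=4
add esi, 15 → esi=9+15=24
xor esi, 20 → esi=24^20=12
add eax, 1 → eax=4+1=5
cmp eax, 9  (cmp 5,9)
jl again: taken
add esi, 15 → esi=12+15=27
xor esi, 20 → esi=27^20=15
add eax, 1 → eax=5+1=6
cmp eax, 9  (cmp 6,9)
jl again: taken
add esi, 15 → esi=15+15=30
xor esi, 20 → esi=30^20=10
add eax, 1 → eax=6+1=7
cmp eax, 9  (cmp 7,9)
jl again: taken
add esi, 15 → esi=10+15=25
xor esi, 20 → esi=25^20=13
add eax, 1 → eax=7+1=8
cmp eax, 9  (cmp 8,9)
jl again: taken
add esi, 15 → esi=13+15=28
xor esi, 20 → esi=28^20=8
add eax, 1 → eax=8+1=9
cmp eax, 9  (cmp 9,9)
jl again: not taken
halt.
Total executed instructions: 28.

28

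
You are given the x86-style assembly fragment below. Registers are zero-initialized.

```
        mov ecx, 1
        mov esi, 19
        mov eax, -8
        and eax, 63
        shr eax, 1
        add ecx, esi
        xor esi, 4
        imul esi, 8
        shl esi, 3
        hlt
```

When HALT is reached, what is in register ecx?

ecx=1
esi=19
eax=-8
eax=(-8)&63=56
eax=56>>1=28
ecx=1+19=20
esi=19^4=23
esi=23*8=184
esi=184<<3=1472
halt.

20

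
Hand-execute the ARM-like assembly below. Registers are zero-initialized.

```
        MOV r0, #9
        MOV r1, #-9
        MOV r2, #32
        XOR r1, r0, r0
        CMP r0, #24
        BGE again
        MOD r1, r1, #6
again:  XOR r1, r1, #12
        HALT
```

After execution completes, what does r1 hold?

12

after MOV r0, #9: r0=9
after MOV r1, #-9: r1=-9
after MOV r2, #32: r2=32
after XOR r1, r0, r0: r1=9^9=0
CMP r0, #24  (cmp 9,24)
BGE again: not taken
after MOD r1, r1, #6: r1=0%6=0
after XOR r1, r1, #12: r1=0^12=12
halt.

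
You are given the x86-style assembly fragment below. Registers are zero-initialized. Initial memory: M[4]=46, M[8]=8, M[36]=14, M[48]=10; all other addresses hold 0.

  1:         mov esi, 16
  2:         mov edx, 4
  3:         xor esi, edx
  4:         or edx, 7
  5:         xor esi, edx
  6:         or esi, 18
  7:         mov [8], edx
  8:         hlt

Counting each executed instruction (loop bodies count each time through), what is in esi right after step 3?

esi=16
edx=4
esi=16^4=20
After step 3: esi = 20.

20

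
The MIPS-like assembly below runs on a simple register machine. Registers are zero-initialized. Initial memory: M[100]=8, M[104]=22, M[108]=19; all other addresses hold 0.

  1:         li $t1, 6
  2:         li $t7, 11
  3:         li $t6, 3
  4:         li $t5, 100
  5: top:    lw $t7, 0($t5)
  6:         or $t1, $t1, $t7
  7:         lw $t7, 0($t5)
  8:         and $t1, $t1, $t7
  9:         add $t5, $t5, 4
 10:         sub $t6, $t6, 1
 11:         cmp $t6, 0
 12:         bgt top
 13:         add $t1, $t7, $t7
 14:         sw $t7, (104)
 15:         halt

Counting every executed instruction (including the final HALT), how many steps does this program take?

after li $t1, 6: $t1=6
after li $t7, 11: $t7=11
after li $t6, 3: $t6=3
after li $t5, 100: $t5=100
after lw $t7, 0($t5): $t7=M[100]=8
after or $t1, $t1, $t7: $t1=6|8=14
after lw $t7, 0($t5): $t7=M[100]=8
after and $t1, $t1, $t7: $t1=14&8=8
after add $t5, $t5, 4: $t5=100+4=104
after sub $t6, $t6, 1: $t6=3-1=2
cmp $t6, 0  (cmp 2,0)
bgt top: taken
after lw $t7, 0($t5): $t7=M[104]=22
after or $t1, $t1, $t7: $t1=8|22=30
after lw $t7, 0($t5): $t7=M[104]=22
after and $t1, $t1, $t7: $t1=30&22=22
after add $t5, $t5, 4: $t5=104+4=108
after sub $t6, $t6, 1: $t6=2-1=1
cmp $t6, 0  (cmp 1,0)
bgt top: taken
after lw $t7, 0($t5): $t7=M[108]=19
after or $t1, $t1, $t7: $t1=22|19=23
after lw $t7, 0($t5): $t7=M[108]=19
after and $t1, $t1, $t7: $t1=23&19=19
after add $t5, $t5, 4: $t5=108+4=112
after sub $t6, $t6, 1: $t6=1-1=0
cmp $t6, 0  (cmp 0,0)
bgt top: not taken
after add $t1, $t7, $t7: $t1=19+19=38
sw $t7, (104) → M[104]=19
halt.
Total executed instructions: 31.

31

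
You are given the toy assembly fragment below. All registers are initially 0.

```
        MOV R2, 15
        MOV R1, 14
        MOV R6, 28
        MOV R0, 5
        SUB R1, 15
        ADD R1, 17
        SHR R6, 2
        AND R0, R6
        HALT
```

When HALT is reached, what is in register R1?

MOV R2, 15 → R2=15
MOV R1, 14 → R1=14
MOV R6, 28 → R6=28
MOV R0, 5 → R0=5
SUB R1, 15 → R1=14-15=-1
ADD R1, 17 → R1=(-1)+17=16
SHR R6, 2 → R6=28>>2=7
AND R0, R6 → R0=5&7=5
halt.

16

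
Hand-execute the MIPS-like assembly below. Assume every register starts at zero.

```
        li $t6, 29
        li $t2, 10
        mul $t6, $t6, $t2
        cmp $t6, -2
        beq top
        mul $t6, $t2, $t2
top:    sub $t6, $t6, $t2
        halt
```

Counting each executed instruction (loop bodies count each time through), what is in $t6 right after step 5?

290

li $t6, 29 → $t6=29
li $t2, 10 → $t2=10
mul $t6, $t6, $t2 → $t6=29*10=290
cmp $t6, -2  (cmp 290,-2)
beq top: not taken
After step 5: $t6 = 290.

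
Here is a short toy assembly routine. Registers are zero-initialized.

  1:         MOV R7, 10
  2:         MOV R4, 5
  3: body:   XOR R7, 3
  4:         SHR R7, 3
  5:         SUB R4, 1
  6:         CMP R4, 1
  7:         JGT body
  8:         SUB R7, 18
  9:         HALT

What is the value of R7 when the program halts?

-18

MOV R7, 10 → R7=10
MOV R4, 5 → R4=5
XOR R7, 3 → R7=10^3=9
SHR R7, 3 → R7=9>>3=1
SUB R4, 1 → R4=5-1=4
CMP R4, 1  (cmp 4,1)
JGT body: taken
XOR R7, 3 → R7=1^3=2
SHR R7, 3 → R7=2>>3=0
SUB R4, 1 → R4=4-1=3
CMP R4, 1  (cmp 3,1)
JGT body: taken
XOR R7, 3 → R7=0^3=3
SHR R7, 3 → R7=3>>3=0
SUB R4, 1 → R4=3-1=2
CMP R4, 1  (cmp 2,1)
JGT body: taken
XOR R7, 3 → R7=0^3=3
SHR R7, 3 → R7=3>>3=0
SUB R4, 1 → R4=2-1=1
CMP R4, 1  (cmp 1,1)
JGT body: not taken
SUB R7, 18 → R7=0-18=-18
halt.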